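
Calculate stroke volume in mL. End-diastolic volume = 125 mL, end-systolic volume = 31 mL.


SV = EDV - ESV
SV = 125 - 31
SV = 94 mL


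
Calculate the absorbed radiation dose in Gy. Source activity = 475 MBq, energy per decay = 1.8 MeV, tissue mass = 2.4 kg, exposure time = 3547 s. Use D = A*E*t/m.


A = 475 MBq = 4.7500e+08 Bq
E = 1.8 MeV = 2.8836e-13 J
D = A*E*t/m = 4.7500e+08*2.8836e-13*3547/2.4
D = 0.2024 Gy


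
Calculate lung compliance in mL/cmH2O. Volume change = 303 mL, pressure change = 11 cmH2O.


C = dV / dP
C = 303 / 11
C = 27.55 mL/cmH2O


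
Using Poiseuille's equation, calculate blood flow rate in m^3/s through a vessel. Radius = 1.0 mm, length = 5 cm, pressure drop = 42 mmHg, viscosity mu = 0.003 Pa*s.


Q = pi*r^4*dP / (8*mu*L)
r = 0.001 m, L = 0.05 m
dP = 42 mmHg = 5599.524 Pa
Q = 1.4660e-05 m^3/s


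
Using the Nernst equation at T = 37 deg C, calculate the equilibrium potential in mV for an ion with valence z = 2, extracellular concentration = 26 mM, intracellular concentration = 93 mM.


E = (RT/(zF)) * ln(C_out/C_in)
T = 37 + 273.15 = 310.15 K
E = (8.314 * 310.15 / (2 * 96485)) * ln(26/93)
E = -17.03 mV


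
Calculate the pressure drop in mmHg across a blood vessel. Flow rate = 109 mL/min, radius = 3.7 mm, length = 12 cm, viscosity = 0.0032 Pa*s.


dP = 8*mu*L*Q / (pi*r^4)
Q = 109 mL/min = 1.81667e-06 m^3/s
dP = 9.47852 Pa = 9.47852 / 133.322 mmHg = 0.07109 mmHg


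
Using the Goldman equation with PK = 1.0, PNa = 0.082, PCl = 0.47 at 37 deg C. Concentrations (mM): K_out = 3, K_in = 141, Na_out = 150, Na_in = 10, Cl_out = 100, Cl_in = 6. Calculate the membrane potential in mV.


Vm = (RT/F)*ln((PK*Ko + PNa*Nao + PCl*Cli)/(PK*Ki + PNa*Nai + PCl*Clo))
Numer = 18.12, Denom = 188.82
Vm = -62.64 mV


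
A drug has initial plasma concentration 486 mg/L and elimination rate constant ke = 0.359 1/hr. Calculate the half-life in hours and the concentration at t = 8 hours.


t_half = ln(2) / ke = 0.693147 / 0.359 = 1.931 hr
C(t) = C0 * exp(-ke*t) = 486 * exp(-0.359*8)
C(8) = 27.5 mg/L


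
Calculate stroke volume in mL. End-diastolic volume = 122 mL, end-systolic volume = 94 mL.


SV = EDV - ESV
SV = 122 - 94
SV = 28 mL


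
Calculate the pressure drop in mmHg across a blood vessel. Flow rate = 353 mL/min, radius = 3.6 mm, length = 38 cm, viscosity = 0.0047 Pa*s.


dP = 8*mu*L*Q / (pi*r^4)
Q = 353 mL/min = 5.88333e-06 m^3/s
dP = 159.307 Pa = 159.307 / 133.322 mmHg = 1.195 mmHg


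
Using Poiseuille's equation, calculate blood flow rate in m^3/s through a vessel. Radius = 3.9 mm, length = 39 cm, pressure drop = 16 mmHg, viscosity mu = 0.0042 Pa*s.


Q = pi*r^4*dP / (8*mu*L)
r = 0.0039 m, L = 0.39 m
dP = 16 mmHg = 2133.152 Pa
Q = 1.1831e-04 m^3/s


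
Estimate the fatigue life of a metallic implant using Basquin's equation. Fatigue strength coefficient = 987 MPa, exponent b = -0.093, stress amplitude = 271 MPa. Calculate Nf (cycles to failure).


sigma_a = sigma_f' * (2Nf)^b
2Nf = (sigma_a/sigma_f')^(1/b)
2Nf = (271/987)^(1/-0.093)
2Nf = 1086421.9
Nf = 5.432e+05


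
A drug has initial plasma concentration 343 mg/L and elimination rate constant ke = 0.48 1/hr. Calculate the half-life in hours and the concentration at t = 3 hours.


t_half = ln(2) / ke = 0.693147 / 0.48 = 1.444 hr
C(t) = C0 * exp(-ke*t) = 343 * exp(-0.48*3)
C(3) = 81.27 mg/L


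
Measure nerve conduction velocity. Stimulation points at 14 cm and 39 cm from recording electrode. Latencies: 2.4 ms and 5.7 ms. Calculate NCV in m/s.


Distance = (39 - 14) / 100 = 0.25 m
dt = (5.7 - 2.4) / 1000 = 0.0033 s
NCV = dist / dt = 75.76 m/s


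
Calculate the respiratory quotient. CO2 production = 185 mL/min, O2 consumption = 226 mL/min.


RQ = VCO2 / VO2
RQ = 185 / 226
RQ = 0.8186


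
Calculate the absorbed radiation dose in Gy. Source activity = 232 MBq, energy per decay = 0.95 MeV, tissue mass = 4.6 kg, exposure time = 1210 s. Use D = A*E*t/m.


A = 232 MBq = 2.3200e+08 Bq
E = 0.95 MeV = 1.5219e-13 J
D = A*E*t/m = 2.3200e+08*1.5219e-13*1210/4.6
D = 0.009288 Gy


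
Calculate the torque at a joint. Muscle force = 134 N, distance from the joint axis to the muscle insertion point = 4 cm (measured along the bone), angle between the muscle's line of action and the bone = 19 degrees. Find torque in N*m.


Torque = F * d * sin(theta)   (moment arm = d*sin(theta))
d = 4 cm = 0.04 m
Torque = 134 * 0.04 * sin(19)
Torque = 1.745 N*m


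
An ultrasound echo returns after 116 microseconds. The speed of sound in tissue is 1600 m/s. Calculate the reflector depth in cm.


depth = c * t / 2
t = 116 us = 1.1600e-04 s
depth = 1600 * 1.1600e-04 / 2
depth = 0.0928 m = 9.28 cm


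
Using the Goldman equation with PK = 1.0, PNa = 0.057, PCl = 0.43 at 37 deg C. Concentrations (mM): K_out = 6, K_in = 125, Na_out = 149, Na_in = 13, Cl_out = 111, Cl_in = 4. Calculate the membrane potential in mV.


Vm = (RT/F)*ln((PK*Ko + PNa*Nao + PCl*Cli)/(PK*Ki + PNa*Nai + PCl*Clo))
Numer = 16.213, Denom = 173.471
Vm = -63.34 mV


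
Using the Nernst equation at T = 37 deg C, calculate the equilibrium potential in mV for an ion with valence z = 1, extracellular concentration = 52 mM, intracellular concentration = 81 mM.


E = (RT/(zF)) * ln(C_out/C_in)
T = 37 + 273.15 = 310.15 K
E = (8.314 * 310.15 / (1 * 96485)) * ln(52/81)
E = -11.84 mV


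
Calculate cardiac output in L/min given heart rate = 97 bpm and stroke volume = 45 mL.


CO = HR * SV
CO = 97 * 45 / 1000
CO = 4.365 L/min


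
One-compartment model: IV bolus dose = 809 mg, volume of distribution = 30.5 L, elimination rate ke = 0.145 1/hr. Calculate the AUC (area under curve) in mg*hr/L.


C0 = Dose/Vd = 809/30.5 = 26.5246 mg/L
AUC = C0/ke = 26.5246/0.145
AUC = 182.9 mg*hr/L


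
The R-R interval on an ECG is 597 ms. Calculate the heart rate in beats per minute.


HR = 60 / RR_interval(s)
RR = 597 ms = 0.597 s
HR = 60 / 0.597 = 100.5 bpm


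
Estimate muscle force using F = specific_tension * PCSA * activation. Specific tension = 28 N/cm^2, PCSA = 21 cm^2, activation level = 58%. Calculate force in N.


F = sigma * PCSA * activation
F = 28 * 21 * 0.58
F = 341 N


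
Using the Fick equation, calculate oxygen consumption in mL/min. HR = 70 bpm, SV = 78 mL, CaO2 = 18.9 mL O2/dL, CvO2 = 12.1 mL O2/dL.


CO = HR*SV = 70*78/1000 = 5.46 L/min
a-v O2 diff = 18.9 - 12.1 = 6.8 mL/dL
VO2 = CO * (CaO2-CvO2) * 10 dL/L
VO2 = 5.46 * 6.8 * 10
VO2 = 371.3 mL/min


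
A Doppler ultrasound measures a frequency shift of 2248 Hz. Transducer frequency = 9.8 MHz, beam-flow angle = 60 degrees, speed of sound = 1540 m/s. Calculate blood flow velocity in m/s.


v = fd * c / (2 * f0 * cos(theta))
v = 2248 * 1540 / (2 * 9.8000e+06 * cos(60))
v = 0.3533 m/s


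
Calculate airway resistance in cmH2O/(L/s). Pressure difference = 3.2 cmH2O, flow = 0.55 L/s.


R = dP / flow
R = 3.2 / 0.55
R = 5.818 cmH2O/(L/s)


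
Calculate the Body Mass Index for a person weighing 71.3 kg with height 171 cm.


BMI = weight / height^2
height = 171 cm = 1.71 m
BMI = 71.3 / 1.71^2
BMI = 24.38 kg/m^2


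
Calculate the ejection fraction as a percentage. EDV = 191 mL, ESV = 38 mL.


SV = EDV - ESV = 191 - 38 = 153 mL
EF = SV/EDV * 100 = 153/191 * 100
EF = 80.1%


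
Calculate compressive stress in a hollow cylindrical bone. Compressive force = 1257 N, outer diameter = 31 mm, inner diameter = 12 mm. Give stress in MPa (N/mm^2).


A = pi*(r_o^2 - r_i^2)
r_o = 15.5 mm, r_i = 6 mm
A = 641.67 mm^2
sigma = F/A = 1257 / 641.67
sigma = 1.959 MPa


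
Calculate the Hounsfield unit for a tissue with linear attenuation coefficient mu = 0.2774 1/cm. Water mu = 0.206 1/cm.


HU = ((mu_tissue - mu_water) / mu_water) * 1000
HU = ((0.2774 - 0.206) / 0.206) * 1000
HU = 346.6


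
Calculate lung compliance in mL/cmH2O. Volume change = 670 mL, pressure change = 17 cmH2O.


C = dV / dP
C = 670 / 17
C = 39.41 mL/cmH2O


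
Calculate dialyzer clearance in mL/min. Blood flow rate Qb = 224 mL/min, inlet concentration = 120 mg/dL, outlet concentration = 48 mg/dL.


K = Qb * (Cb_in - Cb_out) / Cb_in
K = 224 * (120 - 48) / 120
K = 134.4 mL/min


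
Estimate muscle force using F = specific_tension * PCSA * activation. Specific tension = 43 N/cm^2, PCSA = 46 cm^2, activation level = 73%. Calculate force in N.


F = sigma * PCSA * activation
F = 43 * 46 * 0.73
F = 1444 N


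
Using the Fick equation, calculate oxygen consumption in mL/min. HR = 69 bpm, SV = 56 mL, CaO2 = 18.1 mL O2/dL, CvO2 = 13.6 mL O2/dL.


CO = HR*SV = 69*56/1000 = 3.864 L/min
a-v O2 diff = 18.1 - 13.6 = 4.5 mL/dL
VO2 = CO * (CaO2-CvO2) * 10 dL/L
VO2 = 3.864 * 4.5 * 10
VO2 = 173.9 mL/min


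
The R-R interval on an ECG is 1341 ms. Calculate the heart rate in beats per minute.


HR = 60 / RR_interval(s)
RR = 1341 ms = 1.341 s
HR = 60 / 1.341 = 44.74 bpm


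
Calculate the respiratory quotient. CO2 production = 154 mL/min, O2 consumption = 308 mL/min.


RQ = VCO2 / VO2
RQ = 154 / 308
RQ = 0.5


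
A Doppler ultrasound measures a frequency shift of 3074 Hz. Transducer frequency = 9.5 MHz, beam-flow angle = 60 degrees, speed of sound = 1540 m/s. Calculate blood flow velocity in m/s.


v = fd * c / (2 * f0 * cos(theta))
v = 3074 * 1540 / (2 * 9.5000e+06 * cos(60))
v = 0.4983 m/s


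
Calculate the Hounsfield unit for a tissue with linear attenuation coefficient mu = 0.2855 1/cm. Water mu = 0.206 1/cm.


HU = ((mu_tissue - mu_water) / mu_water) * 1000
HU = ((0.2855 - 0.206) / 0.206) * 1000
HU = 385.9


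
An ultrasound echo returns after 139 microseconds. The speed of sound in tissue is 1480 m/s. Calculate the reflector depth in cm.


depth = c * t / 2
t = 139 us = 1.3900e-04 s
depth = 1480 * 1.3900e-04 / 2
depth = 0.10286 m = 10.286 cm


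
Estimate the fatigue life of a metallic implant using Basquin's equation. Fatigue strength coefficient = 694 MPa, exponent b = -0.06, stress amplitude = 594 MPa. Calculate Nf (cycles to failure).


sigma_a = sigma_f' * (2Nf)^b
2Nf = (sigma_a/sigma_f')^(1/b)
2Nf = (594/694)^(1/-0.06)
2Nf = 13.372638
Nf = 6.686


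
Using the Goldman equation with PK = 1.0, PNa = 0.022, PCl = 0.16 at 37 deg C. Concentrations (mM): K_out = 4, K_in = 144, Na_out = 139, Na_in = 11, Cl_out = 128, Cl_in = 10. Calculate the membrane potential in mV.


Vm = (RT/F)*ln((PK*Ko + PNa*Nao + PCl*Cli)/(PK*Ki + PNa*Nai + PCl*Clo))
Numer = 8.658, Denom = 164.722
Vm = -78.73 mV


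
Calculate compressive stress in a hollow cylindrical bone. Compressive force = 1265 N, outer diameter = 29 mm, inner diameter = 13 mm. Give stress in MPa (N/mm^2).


A = pi*(r_o^2 - r_i^2)
r_o = 14.5 mm, r_i = 6.5 mm
A = 527.788 mm^2
sigma = F/A = 1265 / 527.788
sigma = 2.397 MPa


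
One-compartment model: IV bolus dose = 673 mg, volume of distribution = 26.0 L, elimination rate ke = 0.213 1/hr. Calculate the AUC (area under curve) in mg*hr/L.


C0 = Dose/Vd = 673/26.0 = 25.8846 mg/L
AUC = C0/ke = 25.8846/0.213
AUC = 121.5 mg*hr/L


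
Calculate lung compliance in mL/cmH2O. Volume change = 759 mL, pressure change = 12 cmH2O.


C = dV / dP
C = 759 / 12
C = 63.25 mL/cmH2O


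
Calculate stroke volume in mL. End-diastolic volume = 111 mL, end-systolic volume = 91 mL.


SV = EDV - ESV
SV = 111 - 91
SV = 20 mL


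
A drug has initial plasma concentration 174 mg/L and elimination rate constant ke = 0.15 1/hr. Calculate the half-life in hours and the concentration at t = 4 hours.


t_half = ln(2) / ke = 0.693147 / 0.15 = 4.621 hr
C(t) = C0 * exp(-ke*t) = 174 * exp(-0.15*4)
C(4) = 95.49 mg/L


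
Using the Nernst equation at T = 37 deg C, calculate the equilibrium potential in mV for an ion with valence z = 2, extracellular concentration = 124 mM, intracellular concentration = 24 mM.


E = (RT/(zF)) * ln(C_out/C_in)
T = 37 + 273.15 = 310.15 K
E = (8.314 * 310.15 / (2 * 96485)) * ln(124/24)
E = 21.94 mV


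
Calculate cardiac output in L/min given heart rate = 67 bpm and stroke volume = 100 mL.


CO = HR * SV
CO = 67 * 100 / 1000
CO = 6.7 L/min


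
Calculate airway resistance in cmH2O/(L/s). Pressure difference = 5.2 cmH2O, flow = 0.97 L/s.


R = dP / flow
R = 5.2 / 0.97
R = 5.361 cmH2O/(L/s)


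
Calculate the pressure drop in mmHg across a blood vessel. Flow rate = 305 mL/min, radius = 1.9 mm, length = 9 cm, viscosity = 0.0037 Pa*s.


dP = 8*mu*L*Q / (pi*r^4)
Q = 305 mL/min = 5.08333e-06 m^3/s
dP = 330.764 Pa = 330.764 / 133.322 mmHg = 2.481 mmHg


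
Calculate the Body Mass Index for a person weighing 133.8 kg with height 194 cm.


BMI = weight / height^2
height = 194 cm = 1.94 m
BMI = 133.8 / 1.94^2
BMI = 35.55 kg/m^2


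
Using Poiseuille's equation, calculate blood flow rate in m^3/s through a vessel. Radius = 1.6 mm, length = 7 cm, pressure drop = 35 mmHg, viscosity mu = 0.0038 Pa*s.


Q = pi*r^4*dP / (8*mu*L)
r = 0.0016 m, L = 0.07 m
dP = 35 mmHg = 4666.27 Pa
Q = 4.5147e-05 m^3/s


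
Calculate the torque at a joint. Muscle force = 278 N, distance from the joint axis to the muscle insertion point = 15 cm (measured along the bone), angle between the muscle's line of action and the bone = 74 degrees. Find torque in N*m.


Torque = F * d * sin(theta)   (moment arm = d*sin(theta))
d = 15 cm = 0.15 m
Torque = 278 * 0.15 * sin(74)
Torque = 40.08 N*m


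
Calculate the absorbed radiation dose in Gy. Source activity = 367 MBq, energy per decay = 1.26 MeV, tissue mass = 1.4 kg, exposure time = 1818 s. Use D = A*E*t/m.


A = 367 MBq = 3.6700e+08 Bq
E = 1.26 MeV = 2.01852e-13 J
D = A*E*t/m = 3.6700e+08*2.01852e-13*1818/1.4
D = 0.0962 Gy


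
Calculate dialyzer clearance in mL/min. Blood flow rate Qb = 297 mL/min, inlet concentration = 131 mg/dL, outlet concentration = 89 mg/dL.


K = Qb * (Cb_in - Cb_out) / Cb_in
K = 297 * (131 - 89) / 131
K = 95.22 mL/min


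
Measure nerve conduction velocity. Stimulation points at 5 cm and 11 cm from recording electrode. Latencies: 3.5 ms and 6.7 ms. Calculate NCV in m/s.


Distance = (11 - 5) / 100 = 0.06 m
dt = (6.7 - 3.5) / 1000 = 0.0032 s
NCV = dist / dt = 18.75 m/s


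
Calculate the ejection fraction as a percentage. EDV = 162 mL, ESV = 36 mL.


SV = EDV - ESV = 162 - 36 = 126 mL
EF = SV/EDV * 100 = 126/162 * 100
EF = 77.78%


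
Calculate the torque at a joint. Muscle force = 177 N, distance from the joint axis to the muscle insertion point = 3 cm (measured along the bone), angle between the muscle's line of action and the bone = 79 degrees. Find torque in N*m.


Torque = F * d * sin(theta)   (moment arm = d*sin(theta))
d = 3 cm = 0.03 m
Torque = 177 * 0.03 * sin(79)
Torque = 5.212 N*m


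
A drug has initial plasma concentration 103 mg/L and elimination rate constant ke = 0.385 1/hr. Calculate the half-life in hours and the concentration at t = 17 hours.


t_half = ln(2) / ke = 0.693147 / 0.385 = 1.8 hr
C(t) = C0 * exp(-ke*t) = 103 * exp(-0.385*17)
C(17) = 0.148 mg/L


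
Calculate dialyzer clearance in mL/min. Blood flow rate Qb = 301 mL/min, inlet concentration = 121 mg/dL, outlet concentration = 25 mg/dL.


K = Qb * (Cb_in - Cb_out) / Cb_in
K = 301 * (121 - 25) / 121
K = 238.8 mL/min


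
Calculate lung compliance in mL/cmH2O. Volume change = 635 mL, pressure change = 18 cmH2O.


C = dV / dP
C = 635 / 18
C = 35.28 mL/cmH2O


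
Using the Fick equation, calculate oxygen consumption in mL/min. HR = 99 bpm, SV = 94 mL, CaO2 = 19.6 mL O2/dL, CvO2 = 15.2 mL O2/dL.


CO = HR*SV = 99*94/1000 = 9.306 L/min
a-v O2 diff = 19.6 - 15.2 = 4.4 mL/dL
VO2 = CO * (CaO2-CvO2) * 10 dL/L
VO2 = 9.306 * 4.4 * 10
VO2 = 409.5 mL/min


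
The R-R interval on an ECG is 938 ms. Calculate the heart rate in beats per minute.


HR = 60 / RR_interval(s)
RR = 938 ms = 0.938 s
HR = 60 / 0.938 = 63.97 bpm


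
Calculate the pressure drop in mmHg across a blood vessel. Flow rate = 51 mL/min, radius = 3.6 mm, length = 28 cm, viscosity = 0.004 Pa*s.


dP = 8*mu*L*Q / (pi*r^4)
Q = 51 mL/min = 8.5e-07 m^3/s
dP = 14.4333 Pa = 14.4333 / 133.322 mmHg = 0.1083 mmHg


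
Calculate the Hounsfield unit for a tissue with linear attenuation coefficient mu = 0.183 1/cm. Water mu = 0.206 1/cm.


HU = ((mu_tissue - mu_water) / mu_water) * 1000
HU = ((0.183 - 0.206) / 0.206) * 1000
HU = -111.7


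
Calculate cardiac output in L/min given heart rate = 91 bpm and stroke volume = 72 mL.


CO = HR * SV
CO = 91 * 72 / 1000
CO = 6.552 L/min


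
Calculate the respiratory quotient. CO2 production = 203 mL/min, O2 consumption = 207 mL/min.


RQ = VCO2 / VO2
RQ = 203 / 207
RQ = 0.9807


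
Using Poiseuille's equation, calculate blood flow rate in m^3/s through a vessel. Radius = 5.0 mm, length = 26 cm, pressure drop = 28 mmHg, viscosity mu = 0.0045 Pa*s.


Q = pi*r^4*dP / (8*mu*L)
r = 0.005 m, L = 0.26 m
dP = 28 mmHg = 3733.016 Pa
Q = 7.8309e-04 m^3/s


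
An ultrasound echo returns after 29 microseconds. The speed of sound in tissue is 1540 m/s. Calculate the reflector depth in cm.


depth = c * t / 2
t = 29 us = 2.9000e-05 s
depth = 1540 * 2.9000e-05 / 2
depth = 0.02233 m = 2.233 cm


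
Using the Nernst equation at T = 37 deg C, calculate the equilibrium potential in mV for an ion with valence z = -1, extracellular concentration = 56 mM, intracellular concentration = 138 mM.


E = (RT/(zF)) * ln(C_out/C_in)
T = 37 + 273.15 = 310.15 K
E = (8.314 * 310.15 / (-1 * 96485)) * ln(56/138)
E = 24.1 mV


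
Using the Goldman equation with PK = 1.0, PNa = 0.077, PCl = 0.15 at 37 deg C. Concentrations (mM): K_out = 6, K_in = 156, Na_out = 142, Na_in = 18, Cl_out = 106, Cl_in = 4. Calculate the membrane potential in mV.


Vm = (RT/F)*ln((PK*Ko + PNa*Nao + PCl*Cli)/(PK*Ki + PNa*Nai + PCl*Clo))
Numer = 17.534, Denom = 173.286
Vm = -61.22 mV


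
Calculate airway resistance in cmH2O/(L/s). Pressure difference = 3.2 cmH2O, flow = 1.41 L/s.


R = dP / flow
R = 3.2 / 1.41
R = 2.27 cmH2O/(L/s)


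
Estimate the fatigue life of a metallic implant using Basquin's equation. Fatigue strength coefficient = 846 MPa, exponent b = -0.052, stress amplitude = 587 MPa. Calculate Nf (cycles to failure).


sigma_a = sigma_f' * (2Nf)^b
2Nf = (sigma_a/sigma_f')^(1/b)
2Nf = (587/846)^(1/-0.052)
2Nf = 1128.609
Nf = 564.3


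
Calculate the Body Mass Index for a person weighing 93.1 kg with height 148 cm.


BMI = weight / height^2
height = 148 cm = 1.48 m
BMI = 93.1 / 1.48^2
BMI = 42.5 kg/m^2


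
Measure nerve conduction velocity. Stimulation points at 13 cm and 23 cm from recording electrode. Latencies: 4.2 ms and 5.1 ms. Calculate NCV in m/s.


Distance = (23 - 13) / 100 = 0.1 m
dt = (5.1 - 4.2) / 1000 = 9.0000e-04 s
NCV = dist / dt = 111.1 m/s


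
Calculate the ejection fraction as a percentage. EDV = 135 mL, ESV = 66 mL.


SV = EDV - ESV = 135 - 66 = 69 mL
EF = SV/EDV * 100 = 69/135 * 100
EF = 51.11%


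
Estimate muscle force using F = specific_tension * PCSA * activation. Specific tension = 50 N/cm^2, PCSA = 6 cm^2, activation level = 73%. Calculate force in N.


F = sigma * PCSA * activation
F = 50 * 6 * 0.73
F = 219 N


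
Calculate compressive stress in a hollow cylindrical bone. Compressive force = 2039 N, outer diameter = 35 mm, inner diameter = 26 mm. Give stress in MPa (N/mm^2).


A = pi*(r_o^2 - r_i^2)
r_o = 17.5 mm, r_i = 13 mm
A = 431.184 mm^2
sigma = F/A = 2039 / 431.184
sigma = 4.729 MPa


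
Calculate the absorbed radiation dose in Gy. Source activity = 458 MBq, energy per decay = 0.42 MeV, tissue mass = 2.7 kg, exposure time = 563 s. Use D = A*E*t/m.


A = 458 MBq = 4.5800e+08 Bq
E = 0.42 MeV = 6.7284e-14 J
D = A*E*t/m = 4.5800e+08*6.7284e-14*563/2.7
D = 0.006426 Gy


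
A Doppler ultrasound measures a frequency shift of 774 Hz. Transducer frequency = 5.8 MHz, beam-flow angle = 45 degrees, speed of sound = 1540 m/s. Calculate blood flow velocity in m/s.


v = fd * c / (2 * f0 * cos(theta))
v = 774 * 1540 / (2 * 5.8000e+06 * cos(45))
v = 0.1453 m/s


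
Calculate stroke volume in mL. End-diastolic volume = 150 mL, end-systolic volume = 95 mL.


SV = EDV - ESV
SV = 150 - 95
SV = 55 mL


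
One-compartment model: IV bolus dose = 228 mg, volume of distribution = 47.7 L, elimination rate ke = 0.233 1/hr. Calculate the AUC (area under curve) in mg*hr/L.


C0 = Dose/Vd = 228/47.7 = 4.77987 mg/L
AUC = C0/ke = 4.77987/0.233
AUC = 20.51 mg*hr/L


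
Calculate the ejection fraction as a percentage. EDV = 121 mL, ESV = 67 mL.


SV = EDV - ESV = 121 - 67 = 54 mL
EF = SV/EDV * 100 = 54/121 * 100
EF = 44.63%


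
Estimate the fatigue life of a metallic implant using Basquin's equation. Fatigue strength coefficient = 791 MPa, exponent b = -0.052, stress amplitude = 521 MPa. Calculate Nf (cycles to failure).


sigma_a = sigma_f' * (2Nf)^b
2Nf = (sigma_a/sigma_f')^(1/b)
2Nf = (521/791)^(1/-0.052)
2Nf = 3071.0285
Nf = 1536


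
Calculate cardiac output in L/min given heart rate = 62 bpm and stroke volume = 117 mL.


CO = HR * SV
CO = 62 * 117 / 1000
CO = 7.254 L/min


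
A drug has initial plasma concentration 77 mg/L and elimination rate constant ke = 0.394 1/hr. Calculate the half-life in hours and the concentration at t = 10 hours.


t_half = ln(2) / ke = 0.693147 / 0.394 = 1.759 hr
C(t) = C0 * exp(-ke*t) = 77 * exp(-0.394*10)
C(10) = 1.498 mg/L


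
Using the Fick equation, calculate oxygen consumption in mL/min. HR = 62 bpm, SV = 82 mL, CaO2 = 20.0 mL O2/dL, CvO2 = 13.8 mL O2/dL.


CO = HR*SV = 62*82/1000 = 5.084 L/min
a-v O2 diff = 20.0 - 13.8 = 6.2 mL/dL
VO2 = CO * (CaO2-CvO2) * 10 dL/L
VO2 = 5.084 * 6.2 * 10
VO2 = 315.2 mL/min


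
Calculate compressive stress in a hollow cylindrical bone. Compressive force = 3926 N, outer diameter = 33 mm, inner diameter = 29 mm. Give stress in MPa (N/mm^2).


A = pi*(r_o^2 - r_i^2)
r_o = 16.5 mm, r_i = 14.5 mm
A = 194.779 mm^2
sigma = F/A = 3926 / 194.779
sigma = 20.16 MPa


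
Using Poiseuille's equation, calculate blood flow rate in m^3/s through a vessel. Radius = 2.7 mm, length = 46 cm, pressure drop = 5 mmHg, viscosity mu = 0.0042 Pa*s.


Q = pi*r^4*dP / (8*mu*L)
r = 0.0027 m, L = 0.46 m
dP = 5 mmHg = 666.61 Pa
Q = 7.2008e-06 m^3/s


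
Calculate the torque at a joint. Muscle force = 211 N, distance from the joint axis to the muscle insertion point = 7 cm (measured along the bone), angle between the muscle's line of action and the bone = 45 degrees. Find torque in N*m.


Torque = F * d * sin(theta)   (moment arm = d*sin(theta))
d = 7 cm = 0.07 m
Torque = 211 * 0.07 * sin(45)
Torque = 10.44 N*m


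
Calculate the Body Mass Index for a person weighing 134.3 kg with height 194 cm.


BMI = weight / height^2
height = 194 cm = 1.94 m
BMI = 134.3 / 1.94^2
BMI = 35.68 kg/m^2


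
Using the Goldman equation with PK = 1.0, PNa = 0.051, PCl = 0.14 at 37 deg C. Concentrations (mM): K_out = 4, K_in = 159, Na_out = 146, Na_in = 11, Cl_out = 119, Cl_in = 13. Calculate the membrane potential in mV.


Vm = (RT/F)*ln((PK*Ko + PNa*Nao + PCl*Cli)/(PK*Ki + PNa*Nai + PCl*Clo))
Numer = 13.266, Denom = 176.221
Vm = -69.13 mV


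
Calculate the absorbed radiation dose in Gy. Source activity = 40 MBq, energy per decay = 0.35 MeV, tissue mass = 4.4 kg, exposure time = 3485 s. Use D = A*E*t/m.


A = 40 MBq = 4.0000e+07 Bq
E = 0.35 MeV = 5.607e-14 J
D = A*E*t/m = 4.0000e+07*5.607e-14*3485/4.4
D = 0.001776 Gy


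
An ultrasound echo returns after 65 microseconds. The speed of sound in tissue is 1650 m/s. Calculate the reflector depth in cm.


depth = c * t / 2
t = 65 us = 6.5000e-05 s
depth = 1650 * 6.5000e-05 / 2
depth = 0.053625 m = 5.3625 cm


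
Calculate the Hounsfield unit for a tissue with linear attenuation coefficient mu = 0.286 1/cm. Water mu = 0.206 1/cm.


HU = ((mu_tissue - mu_water) / mu_water) * 1000
HU = ((0.286 - 0.206) / 0.206) * 1000
HU = 388.3


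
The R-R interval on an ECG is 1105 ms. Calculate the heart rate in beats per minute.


HR = 60 / RR_interval(s)
RR = 1105 ms = 1.105 s
HR = 60 / 1.105 = 54.3 bpm


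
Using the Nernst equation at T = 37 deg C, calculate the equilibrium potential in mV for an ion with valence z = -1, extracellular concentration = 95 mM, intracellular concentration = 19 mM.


E = (RT/(zF)) * ln(C_out/C_in)
T = 37 + 273.15 = 310.15 K
E = (8.314 * 310.15 / (-1 * 96485)) * ln(95/19)
E = -43.01 mV


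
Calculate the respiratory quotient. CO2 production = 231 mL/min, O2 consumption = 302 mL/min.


RQ = VCO2 / VO2
RQ = 231 / 302
RQ = 0.7649


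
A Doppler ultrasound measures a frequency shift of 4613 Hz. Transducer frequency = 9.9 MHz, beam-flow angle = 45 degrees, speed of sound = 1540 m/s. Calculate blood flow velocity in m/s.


v = fd * c / (2 * f0 * cos(theta))
v = 4613 * 1540 / (2 * 9.9000e+06 * cos(45))
v = 0.5074 m/s


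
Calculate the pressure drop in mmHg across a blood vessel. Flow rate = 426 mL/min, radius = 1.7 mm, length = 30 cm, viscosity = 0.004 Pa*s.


dP = 8*mu*L*Q / (pi*r^4)
Q = 426 mL/min = 7.1e-06 m^3/s
dP = 2597.67 Pa = 2597.67 / 133.322 mmHg = 19.48 mmHg


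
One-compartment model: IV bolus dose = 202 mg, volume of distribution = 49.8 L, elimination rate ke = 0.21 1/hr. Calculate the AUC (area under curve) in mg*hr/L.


C0 = Dose/Vd = 202/49.8 = 4.05622 mg/L
AUC = C0/ke = 4.05622/0.21
AUC = 19.32 mg*hr/L


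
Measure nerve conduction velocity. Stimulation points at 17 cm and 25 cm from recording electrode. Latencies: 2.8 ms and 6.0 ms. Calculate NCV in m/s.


Distance = (25 - 17) / 100 = 0.08 m
dt = (6.0 - 2.8) / 1000 = 0.0032 s
NCV = dist / dt = 25 m/s


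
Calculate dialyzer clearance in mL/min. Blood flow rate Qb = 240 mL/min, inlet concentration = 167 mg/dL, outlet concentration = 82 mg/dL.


K = Qb * (Cb_in - Cb_out) / Cb_in
K = 240 * (167 - 82) / 167
K = 122.2 mL/min


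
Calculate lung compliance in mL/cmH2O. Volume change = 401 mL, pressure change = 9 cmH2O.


C = dV / dP
C = 401 / 9
C = 44.56 mL/cmH2O


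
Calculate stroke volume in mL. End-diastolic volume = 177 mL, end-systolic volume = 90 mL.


SV = EDV - ESV
SV = 177 - 90
SV = 87 mL


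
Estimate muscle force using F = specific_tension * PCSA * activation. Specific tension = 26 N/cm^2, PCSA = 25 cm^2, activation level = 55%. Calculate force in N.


F = sigma * PCSA * activation
F = 26 * 25 * 0.55
F = 357.5 N


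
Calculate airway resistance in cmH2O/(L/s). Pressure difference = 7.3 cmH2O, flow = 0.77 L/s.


R = dP / flow
R = 7.3 / 0.77
R = 9.481 cmH2O/(L/s)


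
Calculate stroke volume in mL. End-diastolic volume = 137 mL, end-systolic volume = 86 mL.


SV = EDV - ESV
SV = 137 - 86
SV = 51 mL


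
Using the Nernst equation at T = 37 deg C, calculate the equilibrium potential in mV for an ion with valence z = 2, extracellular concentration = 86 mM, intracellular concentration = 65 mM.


E = (RT/(zF)) * ln(C_out/C_in)
T = 37 + 273.15 = 310.15 K
E = (8.314 * 310.15 / (2 * 96485)) * ln(86/65)
E = 3.741 mV


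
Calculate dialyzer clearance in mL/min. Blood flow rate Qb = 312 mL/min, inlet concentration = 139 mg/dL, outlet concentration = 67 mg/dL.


K = Qb * (Cb_in - Cb_out) / Cb_in
K = 312 * (139 - 67) / 139
K = 161.6 mL/min


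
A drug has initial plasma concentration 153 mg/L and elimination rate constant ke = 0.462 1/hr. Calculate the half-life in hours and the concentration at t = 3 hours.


t_half = ln(2) / ke = 0.693147 / 0.462 = 1.5 hr
C(t) = C0 * exp(-ke*t) = 153 * exp(-0.462*3)
C(3) = 38.26 mg/L


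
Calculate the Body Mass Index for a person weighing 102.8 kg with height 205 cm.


BMI = weight / height^2
height = 205 cm = 2.05 m
BMI = 102.8 / 2.05^2
BMI = 24.46 kg/m^2


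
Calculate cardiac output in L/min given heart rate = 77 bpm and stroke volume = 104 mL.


CO = HR * SV
CO = 77 * 104 / 1000
CO = 8.008 L/min


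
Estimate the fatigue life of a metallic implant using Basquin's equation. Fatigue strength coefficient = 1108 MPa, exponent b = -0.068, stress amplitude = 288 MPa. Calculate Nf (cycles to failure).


sigma_a = sigma_f' * (2Nf)^b
2Nf = (sigma_a/sigma_f')^(1/b)
2Nf = (288/1108)^(1/-0.068)
2Nf = 4.0281622e+08
Nf = 2.0141e+08


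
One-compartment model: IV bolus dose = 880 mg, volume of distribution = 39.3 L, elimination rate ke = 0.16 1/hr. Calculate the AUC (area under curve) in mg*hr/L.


C0 = Dose/Vd = 880/39.3 = 22.3919 mg/L
AUC = C0/ke = 22.3919/0.16
AUC = 139.9 mg*hr/L


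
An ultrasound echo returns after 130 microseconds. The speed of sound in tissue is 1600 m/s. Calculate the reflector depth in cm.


depth = c * t / 2
t = 130 us = 1.3000e-04 s
depth = 1600 * 1.3000e-04 / 2
depth = 0.104 m = 10.4 cm


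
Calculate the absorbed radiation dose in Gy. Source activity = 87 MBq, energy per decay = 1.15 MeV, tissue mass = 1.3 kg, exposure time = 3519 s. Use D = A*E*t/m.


A = 87 MBq = 8.7000e+07 Bq
E = 1.15 MeV = 1.8423e-13 J
D = A*E*t/m = 8.7000e+07*1.8423e-13*3519/1.3
D = 0.04339 Gy


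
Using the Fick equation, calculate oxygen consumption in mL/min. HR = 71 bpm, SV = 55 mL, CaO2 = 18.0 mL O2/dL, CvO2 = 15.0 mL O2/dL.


CO = HR*SV = 71*55/1000 = 3.905 L/min
a-v O2 diff = 18.0 - 15.0 = 3 mL/dL
VO2 = CO * (CaO2-CvO2) * 10 dL/L
VO2 = 3.905 * 3 * 10
VO2 = 117.2 mL/min


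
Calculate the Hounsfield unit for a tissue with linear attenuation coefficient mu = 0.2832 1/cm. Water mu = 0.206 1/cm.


HU = ((mu_tissue - mu_water) / mu_water) * 1000
HU = ((0.2832 - 0.206) / 0.206) * 1000
HU = 374.8


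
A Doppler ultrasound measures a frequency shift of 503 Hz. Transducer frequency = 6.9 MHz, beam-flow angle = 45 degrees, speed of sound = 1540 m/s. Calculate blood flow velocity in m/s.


v = fd * c / (2 * f0 * cos(theta))
v = 503 * 1540 / (2 * 6.9000e+06 * cos(45))
v = 0.07938 m/s


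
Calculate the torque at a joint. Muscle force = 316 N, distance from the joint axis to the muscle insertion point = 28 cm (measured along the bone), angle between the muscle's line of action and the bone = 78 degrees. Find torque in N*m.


Torque = F * d * sin(theta)   (moment arm = d*sin(theta))
d = 28 cm = 0.28 m
Torque = 316 * 0.28 * sin(78)
Torque = 86.55 N*m


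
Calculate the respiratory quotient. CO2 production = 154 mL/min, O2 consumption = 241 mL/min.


RQ = VCO2 / VO2
RQ = 154 / 241
RQ = 0.639


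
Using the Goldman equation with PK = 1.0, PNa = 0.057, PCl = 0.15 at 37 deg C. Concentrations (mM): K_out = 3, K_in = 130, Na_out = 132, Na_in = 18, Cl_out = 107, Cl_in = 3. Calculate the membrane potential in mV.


Vm = (RT/F)*ln((PK*Ko + PNa*Nao + PCl*Cli)/(PK*Ki + PNa*Nai + PCl*Clo))
Numer = 10.974, Denom = 147.076
Vm = -69.36 mV


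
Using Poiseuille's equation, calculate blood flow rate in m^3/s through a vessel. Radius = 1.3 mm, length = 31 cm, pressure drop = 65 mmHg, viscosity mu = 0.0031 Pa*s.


Q = pi*r^4*dP / (8*mu*L)
r = 0.0013 m, L = 0.31 m
dP = 65 mmHg = 8665.93 Pa
Q = 1.0114e-05 m^3/s


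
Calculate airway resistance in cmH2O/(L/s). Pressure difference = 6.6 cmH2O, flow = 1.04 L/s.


R = dP / flow
R = 6.6 / 1.04
R = 6.346 cmH2O/(L/s)


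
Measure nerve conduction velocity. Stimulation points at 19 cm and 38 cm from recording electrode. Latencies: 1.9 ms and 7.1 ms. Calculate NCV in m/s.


Distance = (38 - 19) / 100 = 0.19 m
dt = (7.1 - 1.9) / 1000 = 0.0052 s
NCV = dist / dt = 36.54 m/s


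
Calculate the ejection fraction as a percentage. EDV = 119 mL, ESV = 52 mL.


SV = EDV - ESV = 119 - 52 = 67 mL
EF = SV/EDV * 100 = 67/119 * 100
EF = 56.3%


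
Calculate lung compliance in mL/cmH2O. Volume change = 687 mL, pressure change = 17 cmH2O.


C = dV / dP
C = 687 / 17
C = 40.41 mL/cmH2O


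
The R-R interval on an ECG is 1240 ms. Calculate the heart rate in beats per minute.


HR = 60 / RR_interval(s)
RR = 1240 ms = 1.24 s
HR = 60 / 1.24 = 48.39 bpm


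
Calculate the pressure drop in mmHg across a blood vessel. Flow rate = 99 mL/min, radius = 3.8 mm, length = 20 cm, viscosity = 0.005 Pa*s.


dP = 8*mu*L*Q / (pi*r^4)
Q = 99 mL/min = 1.65e-06 m^3/s
dP = 20.1507 Pa = 20.1507 / 133.322 mmHg = 0.1511 mmHg


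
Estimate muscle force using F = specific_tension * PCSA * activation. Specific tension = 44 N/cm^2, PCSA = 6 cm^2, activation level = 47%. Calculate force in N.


F = sigma * PCSA * activation
F = 44 * 6 * 0.47
F = 124.1 N


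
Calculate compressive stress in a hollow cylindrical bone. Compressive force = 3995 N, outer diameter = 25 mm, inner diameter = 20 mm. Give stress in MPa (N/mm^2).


A = pi*(r_o^2 - r_i^2)
r_o = 12.5 mm, r_i = 10 mm
A = 176.715 mm^2
sigma = F/A = 3995 / 176.715
sigma = 22.61 MPa


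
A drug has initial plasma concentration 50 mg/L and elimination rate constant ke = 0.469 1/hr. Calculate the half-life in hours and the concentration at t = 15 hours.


t_half = ln(2) / ke = 0.693147 / 0.469 = 1.478 hr
C(t) = C0 * exp(-ke*t) = 50 * exp(-0.469*15)
C(15) = 0.04403 mg/L


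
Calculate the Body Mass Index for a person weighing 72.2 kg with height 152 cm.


BMI = weight / height^2
height = 152 cm = 1.52 m
BMI = 72.2 / 1.52^2
BMI = 31.25 kg/m^2


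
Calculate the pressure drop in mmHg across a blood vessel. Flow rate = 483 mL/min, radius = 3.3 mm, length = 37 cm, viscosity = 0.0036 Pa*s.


dP = 8*mu*L*Q / (pi*r^4)
Q = 483 mL/min = 8.05e-06 m^3/s
dP = 230.242 Pa = 230.242 / 133.322 mmHg = 1.727 mmHg


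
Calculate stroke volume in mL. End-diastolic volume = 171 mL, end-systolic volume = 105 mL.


SV = EDV - ESV
SV = 171 - 105
SV = 66 mL


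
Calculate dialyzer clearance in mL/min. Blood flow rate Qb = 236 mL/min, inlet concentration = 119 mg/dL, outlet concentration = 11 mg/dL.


K = Qb * (Cb_in - Cb_out) / Cb_in
K = 236 * (119 - 11) / 119
K = 214.2 mL/min


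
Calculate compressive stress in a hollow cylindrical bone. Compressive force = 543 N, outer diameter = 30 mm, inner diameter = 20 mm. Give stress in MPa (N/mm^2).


A = pi*(r_o^2 - r_i^2)
r_o = 15 mm, r_i = 10 mm
A = 392.699 mm^2
sigma = F/A = 543 / 392.699
sigma = 1.383 MPa


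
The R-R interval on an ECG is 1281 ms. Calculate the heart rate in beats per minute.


HR = 60 / RR_interval(s)
RR = 1281 ms = 1.281 s
HR = 60 / 1.281 = 46.84 bpm


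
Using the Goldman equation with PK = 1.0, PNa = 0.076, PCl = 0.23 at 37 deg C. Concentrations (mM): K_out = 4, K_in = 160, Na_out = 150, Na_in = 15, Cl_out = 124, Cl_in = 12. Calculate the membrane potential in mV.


Vm = (RT/F)*ln((PK*Ko + PNa*Nao + PCl*Cli)/(PK*Ki + PNa*Nai + PCl*Clo))
Numer = 18.16, Denom = 189.66
Vm = -62.7 mV


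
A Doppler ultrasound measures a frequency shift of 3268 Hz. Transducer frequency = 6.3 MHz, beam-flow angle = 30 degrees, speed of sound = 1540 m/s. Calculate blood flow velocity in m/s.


v = fd * c / (2 * f0 * cos(theta))
v = 3268 * 1540 / (2 * 6.3000e+06 * cos(30))
v = 0.4612 m/s


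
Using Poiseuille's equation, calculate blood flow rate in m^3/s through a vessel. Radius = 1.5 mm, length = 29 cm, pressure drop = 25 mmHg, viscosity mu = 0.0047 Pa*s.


Q = pi*r^4*dP / (8*mu*L)
r = 0.0015 m, L = 0.29 m
dP = 25 mmHg = 3333.05 Pa
Q = 4.8615e-06 m^3/s


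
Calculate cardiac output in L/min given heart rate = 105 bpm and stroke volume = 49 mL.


CO = HR * SV
CO = 105 * 49 / 1000
CO = 5.145 L/min


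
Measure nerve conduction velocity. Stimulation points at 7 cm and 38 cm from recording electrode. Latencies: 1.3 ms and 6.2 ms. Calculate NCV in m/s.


Distance = (38 - 7) / 100 = 0.31 m
dt = (6.2 - 1.3) / 1000 = 0.0049 s
NCV = dist / dt = 63.27 m/s


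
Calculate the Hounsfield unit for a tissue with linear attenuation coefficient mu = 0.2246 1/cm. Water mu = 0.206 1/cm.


HU = ((mu_tissue - mu_water) / mu_water) * 1000
HU = ((0.2246 - 0.206) / 0.206) * 1000
HU = 90.29


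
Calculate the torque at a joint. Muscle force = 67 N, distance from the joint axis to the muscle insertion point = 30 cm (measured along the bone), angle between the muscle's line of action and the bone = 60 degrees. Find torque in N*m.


Torque = F * d * sin(theta)   (moment arm = d*sin(theta))
d = 30 cm = 0.3 m
Torque = 67 * 0.3 * sin(60)
Torque = 17.41 N*m


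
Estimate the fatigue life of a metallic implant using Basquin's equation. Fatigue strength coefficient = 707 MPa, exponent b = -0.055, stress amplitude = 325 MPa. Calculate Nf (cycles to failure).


sigma_a = sigma_f' * (2Nf)^b
2Nf = (sigma_a/sigma_f')^(1/b)
2Nf = (325/707)^(1/-0.055)
2Nf = 1370942.2
Nf = 6.855e+05


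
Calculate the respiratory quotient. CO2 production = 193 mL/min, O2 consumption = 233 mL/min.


RQ = VCO2 / VO2
RQ = 193 / 233
RQ = 0.8283


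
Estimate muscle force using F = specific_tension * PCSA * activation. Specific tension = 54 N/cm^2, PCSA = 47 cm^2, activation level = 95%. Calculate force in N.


F = sigma * PCSA * activation
F = 54 * 47 * 0.95
F = 2411 N


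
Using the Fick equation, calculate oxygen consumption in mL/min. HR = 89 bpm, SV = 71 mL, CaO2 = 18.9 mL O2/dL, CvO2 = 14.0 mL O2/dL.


CO = HR*SV = 89*71/1000 = 6.319 L/min
a-v O2 diff = 18.9 - 14.0 = 4.9 mL/dL
VO2 = CO * (CaO2-CvO2) * 10 dL/L
VO2 = 6.319 * 4.9 * 10
VO2 = 309.6 mL/min


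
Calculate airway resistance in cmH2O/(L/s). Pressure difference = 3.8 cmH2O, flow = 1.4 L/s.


R = dP / flow
R = 3.8 / 1.4
R = 2.714 cmH2O/(L/s)


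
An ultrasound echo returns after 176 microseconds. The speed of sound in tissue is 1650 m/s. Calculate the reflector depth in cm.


depth = c * t / 2
t = 176 us = 1.7600e-04 s
depth = 1650 * 1.7600e-04 / 2
depth = 0.1452 m = 14.52 cm


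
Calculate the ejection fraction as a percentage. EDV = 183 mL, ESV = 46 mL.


SV = EDV - ESV = 183 - 46 = 137 mL
EF = SV/EDV * 100 = 137/183 * 100
EF = 74.86%


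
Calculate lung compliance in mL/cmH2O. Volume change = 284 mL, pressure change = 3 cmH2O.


C = dV / dP
C = 284 / 3
C = 94.67 mL/cmH2O


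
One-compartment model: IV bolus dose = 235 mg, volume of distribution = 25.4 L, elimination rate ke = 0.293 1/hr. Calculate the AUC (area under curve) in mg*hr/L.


C0 = Dose/Vd = 235/25.4 = 9.25197 mg/L
AUC = C0/ke = 9.25197/0.293
AUC = 31.58 mg*hr/L


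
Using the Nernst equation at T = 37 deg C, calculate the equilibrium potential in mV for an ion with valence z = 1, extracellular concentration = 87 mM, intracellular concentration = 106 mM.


E = (RT/(zF)) * ln(C_out/C_in)
T = 37 + 273.15 = 310.15 K
E = (8.314 * 310.15 / (1 * 96485)) * ln(87/106)
E = -5.279 mV


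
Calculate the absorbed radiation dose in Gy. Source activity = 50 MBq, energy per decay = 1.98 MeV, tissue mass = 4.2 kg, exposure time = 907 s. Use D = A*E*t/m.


A = 50 MBq = 5.0000e+07 Bq
E = 1.98 MeV = 3.17196e-13 J
D = A*E*t/m = 5.0000e+07*3.17196e-13*907/4.2
D = 0.003425 Gy


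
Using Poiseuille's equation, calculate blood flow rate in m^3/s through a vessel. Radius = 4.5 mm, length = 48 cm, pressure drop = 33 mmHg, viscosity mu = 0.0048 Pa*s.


Q = pi*r^4*dP / (8*mu*L)
r = 0.0045 m, L = 0.48 m
dP = 33 mmHg = 4399.626 Pa
Q = 3.0750e-04 m^3/s


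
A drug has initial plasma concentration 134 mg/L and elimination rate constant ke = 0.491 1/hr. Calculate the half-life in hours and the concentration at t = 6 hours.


t_half = ln(2) / ke = 0.693147 / 0.491 = 1.412 hr
C(t) = C0 * exp(-ke*t) = 134 * exp(-0.491*6)
C(6) = 7.042 mg/L


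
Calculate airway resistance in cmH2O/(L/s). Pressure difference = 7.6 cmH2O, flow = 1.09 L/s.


R = dP / flow
R = 7.6 / 1.09
R = 6.972 cmH2O/(L/s)


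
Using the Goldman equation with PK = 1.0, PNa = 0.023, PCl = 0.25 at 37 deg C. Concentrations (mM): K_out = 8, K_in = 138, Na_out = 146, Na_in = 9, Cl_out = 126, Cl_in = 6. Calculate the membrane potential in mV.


Vm = (RT/F)*ln((PK*Ko + PNa*Nao + PCl*Cli)/(PK*Ki + PNa*Nai + PCl*Clo))
Numer = 12.858, Denom = 169.707
Vm = -68.95 mV
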